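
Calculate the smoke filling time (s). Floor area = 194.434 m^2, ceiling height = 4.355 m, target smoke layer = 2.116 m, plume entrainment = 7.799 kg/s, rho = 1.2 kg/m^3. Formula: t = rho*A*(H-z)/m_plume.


H - z = 2.239 m
t = 1.2 * 194.434 * 2.239 / 7.799 = 66.984 s

66.984 s


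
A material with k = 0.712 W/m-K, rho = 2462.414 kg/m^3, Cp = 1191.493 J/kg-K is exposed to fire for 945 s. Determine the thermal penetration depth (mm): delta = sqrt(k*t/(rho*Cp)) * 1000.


alpha = 0.712 / (2462.414 * 1191.493) = 2.4268e-07 m^2/s
alpha * t = 0.00022933
delta = sqrt(0.00022933) * 1000 = 15.144 mm

15.144 mm


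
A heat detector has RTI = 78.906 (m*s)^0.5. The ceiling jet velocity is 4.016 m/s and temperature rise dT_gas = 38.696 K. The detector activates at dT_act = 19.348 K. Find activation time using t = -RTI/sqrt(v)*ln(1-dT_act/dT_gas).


dT_act/dT_gas = 0.5
ln(1 - 0.5) = -0.69315
t = -78.906 / sqrt(4.016) * -0.69315 = 27.292 s

27.292 s


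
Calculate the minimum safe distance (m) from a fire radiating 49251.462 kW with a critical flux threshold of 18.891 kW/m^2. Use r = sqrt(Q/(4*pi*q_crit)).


4*pi*q_crit = 237.39
Q/(4*pi*q_crit) = 207.47
r = sqrt(207.47) = 14.404 m

14.404 m


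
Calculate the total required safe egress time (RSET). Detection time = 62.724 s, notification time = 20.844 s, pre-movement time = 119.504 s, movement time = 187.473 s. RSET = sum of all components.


Total = 62.724 + 20.844 + 119.504 + 187.473 = 390.545 s

390.545 s


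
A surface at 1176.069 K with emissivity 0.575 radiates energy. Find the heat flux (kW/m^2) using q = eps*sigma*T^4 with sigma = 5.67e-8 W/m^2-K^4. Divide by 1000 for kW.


T^4 = 1.9131e+12
q = 0.575 * 5.67e-8 * 1.9131e+12 / 1000 = 62.371 kW/m^2

62.371 kW/m^2


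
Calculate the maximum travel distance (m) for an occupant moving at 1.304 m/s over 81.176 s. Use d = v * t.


d = 1.304 * 81.176 = 105.85 m

105.85 m


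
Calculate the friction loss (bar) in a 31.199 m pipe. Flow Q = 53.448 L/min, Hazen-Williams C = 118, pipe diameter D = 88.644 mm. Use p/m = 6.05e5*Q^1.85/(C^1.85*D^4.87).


Q^1.85 = 1572.8
C^1.85 = 6807.4
D^4.87 = 3.0553e+09
p/m = 4.5750e-05 bar/m
p_total = 4.5750e-05 * 31.199 = 0.0014274 bar

0.0014274 bar


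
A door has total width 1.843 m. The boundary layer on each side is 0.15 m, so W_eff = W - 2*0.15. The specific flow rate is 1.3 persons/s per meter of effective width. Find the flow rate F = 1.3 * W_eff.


W_eff = 1.843 - 0.30 = 1.543 m
F = 1.3 * 1.543 = 2.0059 persons/s

2.0059 persons/s


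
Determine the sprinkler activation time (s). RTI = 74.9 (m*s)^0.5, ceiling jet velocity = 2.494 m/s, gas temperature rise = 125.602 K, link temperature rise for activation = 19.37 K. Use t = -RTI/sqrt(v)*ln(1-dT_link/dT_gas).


dT_link/dT_gas = 0.15422
ln(1 - 0.15422) = -0.16749
t = -74.9 / sqrt(2.494) * -0.16749 = 7.9438 s

7.9438 s


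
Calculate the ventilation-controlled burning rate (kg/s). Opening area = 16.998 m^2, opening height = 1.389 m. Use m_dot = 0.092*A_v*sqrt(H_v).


sqrt(H_v) = 1.1786
m_dot = 0.092 * 16.998 * 1.1786 = 1.8430 kg/s

1.8430 kg/s


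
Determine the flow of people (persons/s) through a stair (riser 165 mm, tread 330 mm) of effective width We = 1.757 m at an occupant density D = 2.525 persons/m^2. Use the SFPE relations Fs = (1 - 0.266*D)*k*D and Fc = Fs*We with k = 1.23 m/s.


1 - 0.266*D = 1 - 0.266*2.525 = 0.32835
Fs = 0.32835 * 1.23 * 2.525 = 1.0198 persons/(s*m)
Fc = 1.0198 * 1.757 = 1.7917 persons/s

1.7917 persons/s


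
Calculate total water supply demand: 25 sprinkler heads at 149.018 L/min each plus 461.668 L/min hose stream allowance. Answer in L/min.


Sprinkler demand = 25 * 149.018 = 3725.45 L/min
Total = 3725.45 + 461.668 = 4187.118 L/min

4187.118 L/min


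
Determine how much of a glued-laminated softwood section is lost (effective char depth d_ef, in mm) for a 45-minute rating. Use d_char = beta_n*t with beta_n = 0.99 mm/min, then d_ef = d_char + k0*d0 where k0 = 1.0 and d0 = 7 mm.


d_char = 0.99 * 45 = 44.55 mm
d_ef = 44.55 + 1.0*7 = 51.55 mm

51.55 mm


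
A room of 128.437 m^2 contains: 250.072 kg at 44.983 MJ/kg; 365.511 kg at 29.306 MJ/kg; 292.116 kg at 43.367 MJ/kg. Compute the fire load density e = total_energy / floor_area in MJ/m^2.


Total energy = 250.072*44.983 + 365.511*29.306 + 292.116*43.367
= 11248.99 + 10711.67 + 12668.19
= 34628.85 MJ
e = 34628.85 / 128.437 = 269.62 MJ/m^2

269.62 MJ/m^2


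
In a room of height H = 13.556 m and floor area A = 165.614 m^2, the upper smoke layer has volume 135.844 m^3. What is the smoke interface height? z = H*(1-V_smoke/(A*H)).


V/(A*H) = 0.060508
1 - 0.060508 = 0.93949
z = 13.556 * 0.93949 = 12.736 m

12.736 m


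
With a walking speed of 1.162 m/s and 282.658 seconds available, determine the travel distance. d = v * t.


d = 1.162 * 282.658 = 328.45 m

328.45 m


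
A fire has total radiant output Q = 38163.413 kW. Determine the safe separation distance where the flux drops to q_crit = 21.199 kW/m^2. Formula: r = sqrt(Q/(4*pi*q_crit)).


4*pi*q_crit = 266.39
Q/(4*pi*q_crit) = 143.26
r = sqrt(143.26) = 11.969 m

11.969 m


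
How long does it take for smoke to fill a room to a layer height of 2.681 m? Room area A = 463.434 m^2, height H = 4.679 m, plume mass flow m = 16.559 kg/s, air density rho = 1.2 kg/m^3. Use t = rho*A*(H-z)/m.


H - z = 1.998 m
t = 1.2 * 463.434 * 1.998 / 16.559 = 67.101 s

67.101 s


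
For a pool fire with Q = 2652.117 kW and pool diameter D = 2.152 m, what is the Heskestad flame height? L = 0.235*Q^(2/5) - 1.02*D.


Q^(2/5) = 23.412
0.235 * Q^(2/5) = 5.5018
1.02 * D = 2.1950
L = 3.3068 m

3.3068 m


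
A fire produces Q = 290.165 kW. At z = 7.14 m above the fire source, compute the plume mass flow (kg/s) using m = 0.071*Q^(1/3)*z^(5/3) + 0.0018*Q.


Q^(1/3) = 6.6204
z^(5/3) = 26.475
First term = 0.071 * 6.6204 * 26.475 = 12.444
Second term = 0.0018 * 290.165 = 0.52230
m = 12.967 kg/s

12.967 kg/s


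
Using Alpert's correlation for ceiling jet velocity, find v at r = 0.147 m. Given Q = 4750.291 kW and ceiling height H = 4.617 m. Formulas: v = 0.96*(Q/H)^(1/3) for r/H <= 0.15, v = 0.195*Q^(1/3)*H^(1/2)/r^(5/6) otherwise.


r/H = 0.147 / 4.617 = 0.031839
r/H <= 0.15, so v = 0.96*(Q/H)^(1/3)
Q/H = 1028.9
(Q/H)^(1/3) = 10.095
v = 0.96 * 10.095 = 9.6915 m/s

9.6915 m/s


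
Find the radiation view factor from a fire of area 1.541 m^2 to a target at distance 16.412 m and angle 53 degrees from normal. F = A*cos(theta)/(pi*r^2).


cos(53 deg) = 0.60182
pi*r^2 = 846.20
F = 1.541 * 0.60182 / 846.20 = 0.0010960

0.0010960


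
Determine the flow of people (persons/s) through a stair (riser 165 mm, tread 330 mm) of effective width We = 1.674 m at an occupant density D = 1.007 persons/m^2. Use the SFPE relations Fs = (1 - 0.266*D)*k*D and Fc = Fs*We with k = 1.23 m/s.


1 - 0.266*D = 1 - 0.266*1.007 = 0.73214
Fs = 0.73214 * 1.23 * 1.007 = 0.90683 persons/(s*m)
Fc = 0.90683 * 1.674 = 1.5180 persons/s

1.5180 persons/s


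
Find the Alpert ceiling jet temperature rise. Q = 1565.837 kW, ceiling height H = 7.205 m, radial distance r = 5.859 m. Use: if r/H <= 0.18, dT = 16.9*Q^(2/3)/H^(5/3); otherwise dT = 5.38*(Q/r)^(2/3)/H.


r/H = 5.859 / 7.205 = 0.81319
r/H > 0.18, so dT = 5.38*(Q/r)^(2/3)/H
Q/r = 267.25
(Q/r)^(2/3) = 41.491
dT = 5.38 * 41.491 / 7.205 = 30.981 K

30.981 K


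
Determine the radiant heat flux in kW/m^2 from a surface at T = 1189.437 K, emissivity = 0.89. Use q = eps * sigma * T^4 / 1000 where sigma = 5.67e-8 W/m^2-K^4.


T^4 = 2.0015e+12
q = 0.89 * 5.67e-8 * 2.0015e+12 / 1000 = 101.00 kW/m^2

101.00 kW/m^2


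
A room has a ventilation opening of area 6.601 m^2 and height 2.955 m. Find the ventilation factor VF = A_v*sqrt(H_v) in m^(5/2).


sqrt(H_v) = 1.7190
VF = 6.601 * 1.7190 = 11.347 m^(5/2)

11.347 m^(5/2)


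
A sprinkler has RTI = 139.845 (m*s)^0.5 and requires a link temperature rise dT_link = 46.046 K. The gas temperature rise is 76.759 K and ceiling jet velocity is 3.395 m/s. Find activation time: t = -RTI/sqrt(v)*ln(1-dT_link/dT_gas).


dT_link/dT_gas = 0.59988
ln(1 - 0.59988) = -0.91598
t = -139.845 / sqrt(3.395) * -0.91598 = 69.521 s

69.521 s


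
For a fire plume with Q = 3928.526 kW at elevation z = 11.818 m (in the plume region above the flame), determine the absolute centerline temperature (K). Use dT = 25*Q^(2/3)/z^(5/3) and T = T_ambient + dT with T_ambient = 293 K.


Q^(2/3) = 248.97
z^(5/3) = 61.316
dT = 25 * 248.97 / 61.316 = 101.51 K
T = 293 + 101.51 = 394.51 K

394.51 K


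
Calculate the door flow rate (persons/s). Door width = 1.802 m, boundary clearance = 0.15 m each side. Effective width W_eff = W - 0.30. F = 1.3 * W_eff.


W_eff = 1.802 - 0.30 = 1.502 m
F = 1.3 * 1.502 = 1.9526 persons/s

1.9526 persons/s


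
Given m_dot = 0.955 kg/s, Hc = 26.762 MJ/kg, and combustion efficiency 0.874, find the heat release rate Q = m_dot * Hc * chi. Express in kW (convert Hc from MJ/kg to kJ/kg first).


Hc = 26.762 MJ/kg = 26.762 * 1000 kJ/kg = 26762 kJ/kg
Q = 0.955 kg/s * 26762 kJ/kg * 0.874 = 22337 kW

22337 kW


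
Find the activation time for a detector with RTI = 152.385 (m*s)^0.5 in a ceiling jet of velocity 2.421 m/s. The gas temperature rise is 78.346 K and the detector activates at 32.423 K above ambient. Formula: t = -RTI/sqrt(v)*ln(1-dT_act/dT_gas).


dT_act/dT_gas = 0.41384
ln(1 - 0.41384) = -0.53417
t = -152.385 / sqrt(2.421) * -0.53417 = 52.315 s

52.315 s


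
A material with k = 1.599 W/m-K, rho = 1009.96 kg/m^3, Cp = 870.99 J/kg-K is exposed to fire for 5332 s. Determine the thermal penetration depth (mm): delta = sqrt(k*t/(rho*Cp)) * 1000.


alpha = 1.599 / (1009.96 * 870.99) = 1.8177e-06 m^2/s
alpha * t = 0.0096922
delta = sqrt(0.0096922) * 1000 = 98.449 mm

98.449 mm


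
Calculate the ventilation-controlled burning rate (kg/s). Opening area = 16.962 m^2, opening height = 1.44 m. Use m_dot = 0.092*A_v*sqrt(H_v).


sqrt(H_v) = 1.2
m_dot = 0.092 * 16.962 * 1.2 = 1.8726 kg/s

1.8726 kg/s


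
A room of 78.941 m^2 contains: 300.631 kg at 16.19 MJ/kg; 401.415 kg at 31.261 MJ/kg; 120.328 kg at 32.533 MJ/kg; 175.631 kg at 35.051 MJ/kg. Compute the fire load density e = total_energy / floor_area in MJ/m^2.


Total energy = 300.631*16.19 + 401.415*31.261 + 120.328*32.533 + 175.631*35.051
= 4867.216 + 12548.63 + 3914.631 + 6156.042
= 27486.52 MJ
e = 27486.52 / 78.941 = 348.19 MJ/m^2

348.19 MJ/m^2


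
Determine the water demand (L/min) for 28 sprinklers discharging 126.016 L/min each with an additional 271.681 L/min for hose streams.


Sprinkler demand = 28 * 126.016 = 3528.448 L/min
Total = 3528.448 + 271.681 = 3800.129 L/min

3800.129 L/min


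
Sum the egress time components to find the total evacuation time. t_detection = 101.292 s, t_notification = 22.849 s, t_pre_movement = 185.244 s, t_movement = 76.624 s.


Total = 101.292 + 22.849 + 185.244 + 76.624 = 386.009 s

386.009 s


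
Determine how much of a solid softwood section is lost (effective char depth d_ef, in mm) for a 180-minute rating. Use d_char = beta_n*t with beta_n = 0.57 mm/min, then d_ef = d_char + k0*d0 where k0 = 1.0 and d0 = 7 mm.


d_char = 0.57 * 180 = 102.6 mm
d_ef = 102.6 + 1.0*7 = 109.6 mm

109.6 mm


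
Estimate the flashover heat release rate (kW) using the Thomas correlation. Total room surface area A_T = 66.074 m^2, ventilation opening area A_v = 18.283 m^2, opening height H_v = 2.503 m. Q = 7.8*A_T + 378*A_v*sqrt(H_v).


7.8*A_T = 515.38
sqrt(H_v) = 1.5821
378*A_v*sqrt(H_v) = 10934
Q = 515.38 + 10934 = 11449 kW

11449 kW


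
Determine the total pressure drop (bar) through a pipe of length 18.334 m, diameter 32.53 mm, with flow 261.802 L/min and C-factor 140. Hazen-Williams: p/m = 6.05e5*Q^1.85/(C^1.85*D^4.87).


Q^1.85 = 29734
C^1.85 = 9339.8
D^4.87 = 2.3165e+07
p/m = 0.083147 bar/m
p_total = 0.083147 * 18.334 = 1.5244 bar

1.5244 bar


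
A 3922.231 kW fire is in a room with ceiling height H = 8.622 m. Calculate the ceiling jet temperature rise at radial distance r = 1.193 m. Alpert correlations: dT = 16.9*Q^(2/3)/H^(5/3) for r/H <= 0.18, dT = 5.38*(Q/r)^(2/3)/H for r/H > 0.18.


r/H = 1.193 / 8.622 = 0.13837
r/H <= 0.18, so dT = 16.9*Q^(2/3)/H^(5/3)
Q^(2/3) = 248.71
H^(5/3) = 36.253
dT = 16.9 * 248.71 / 36.253 = 115.94 K

115.94 K


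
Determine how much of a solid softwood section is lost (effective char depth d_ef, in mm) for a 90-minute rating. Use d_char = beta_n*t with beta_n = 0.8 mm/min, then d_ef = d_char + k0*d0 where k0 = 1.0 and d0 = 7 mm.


d_char = 0.8 * 90 = 72 mm
d_ef = 72 + 1.0*7 = 79 mm

79 mm


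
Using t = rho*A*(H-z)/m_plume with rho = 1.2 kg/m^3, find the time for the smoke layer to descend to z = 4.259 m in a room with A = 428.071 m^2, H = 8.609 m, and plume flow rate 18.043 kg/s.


H - z = 4.35 m
t = 1.2 * 428.071 * 4.35 / 18.043 = 123.84 s

123.84 s


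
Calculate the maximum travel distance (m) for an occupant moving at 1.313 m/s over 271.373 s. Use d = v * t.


d = 1.313 * 271.373 = 356.31 m

356.31 m


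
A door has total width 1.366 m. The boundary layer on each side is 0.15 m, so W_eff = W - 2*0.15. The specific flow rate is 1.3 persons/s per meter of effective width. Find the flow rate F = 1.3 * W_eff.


W_eff = 1.366 - 0.30 = 1.066 m
F = 1.3 * 1.066 = 1.3858 persons/s

1.3858 persons/s


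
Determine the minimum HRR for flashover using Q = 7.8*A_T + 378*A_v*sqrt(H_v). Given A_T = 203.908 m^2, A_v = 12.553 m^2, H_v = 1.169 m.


7.8*A_T = 1590.5
sqrt(H_v) = 1.0812
378*A_v*sqrt(H_v) = 5130.3
Q = 1590.5 + 5130.3 = 6720.8 kW

6720.8 kW


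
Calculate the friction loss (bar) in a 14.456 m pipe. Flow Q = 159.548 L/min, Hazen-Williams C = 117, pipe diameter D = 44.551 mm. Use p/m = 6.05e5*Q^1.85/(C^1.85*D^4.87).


Q^1.85 = 11895
C^1.85 = 6701.1
D^4.87 = 1.0714e+08
p/m = 0.010024 bar/m
p_total = 0.010024 * 14.456 = 0.14490 bar

0.14490 bar


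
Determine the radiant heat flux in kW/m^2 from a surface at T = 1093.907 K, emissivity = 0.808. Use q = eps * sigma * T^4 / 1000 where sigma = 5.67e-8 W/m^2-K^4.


T^4 = 1.4319e+12
q = 0.808 * 5.67e-8 * 1.4319e+12 / 1000 = 65.602 kW/m^2

65.602 kW/m^2


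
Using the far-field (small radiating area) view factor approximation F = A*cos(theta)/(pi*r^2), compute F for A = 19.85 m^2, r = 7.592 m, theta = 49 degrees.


cos(49 deg) = 0.65606
pi*r^2 = 181.08
F = 19.85 * 0.65606 / 181.08 = 0.071919

0.071919


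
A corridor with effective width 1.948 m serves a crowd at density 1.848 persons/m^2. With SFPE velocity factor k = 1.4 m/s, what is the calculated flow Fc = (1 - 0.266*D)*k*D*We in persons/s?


1 - 0.266*D = 1 - 0.266*1.848 = 0.50843
Fs = 0.50843 * 1.4 * 1.848 = 1.3154 persons/(s*m)
Fc = 1.3154 * 1.948 = 2.5624 persons/s

2.5624 persons/s


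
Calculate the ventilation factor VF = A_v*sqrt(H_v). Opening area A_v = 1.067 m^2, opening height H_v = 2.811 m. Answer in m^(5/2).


sqrt(H_v) = 1.6766
VF = 1.067 * 1.6766 = 1.7889 m^(5/2)

1.7889 m^(5/2)


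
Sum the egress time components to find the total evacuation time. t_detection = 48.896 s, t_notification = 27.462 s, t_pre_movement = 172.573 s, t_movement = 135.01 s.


Total = 48.896 + 27.462 + 172.573 + 135.01 = 383.941 s

383.941 s


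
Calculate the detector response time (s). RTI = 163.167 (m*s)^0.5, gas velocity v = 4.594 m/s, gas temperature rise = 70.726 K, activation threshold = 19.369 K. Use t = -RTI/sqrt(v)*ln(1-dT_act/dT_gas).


dT_act/dT_gas = 0.27386
ln(1 - 0.27386) = -0.32001
t = -163.167 / sqrt(4.594) * -0.32001 = 24.361 s

24.361 s


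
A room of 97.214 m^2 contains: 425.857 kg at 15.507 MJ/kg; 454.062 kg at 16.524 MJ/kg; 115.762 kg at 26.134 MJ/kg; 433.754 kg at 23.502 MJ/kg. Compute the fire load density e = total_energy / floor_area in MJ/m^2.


Total energy = 425.857*15.507 + 454.062*16.524 + 115.762*26.134 + 433.754*23.502
= 6603.764 + 7502.920 + 3025.324 + 10194.09
= 27326.10 MJ
e = 27326.10 / 97.214 = 281.09 MJ/m^2

281.09 MJ/m^2


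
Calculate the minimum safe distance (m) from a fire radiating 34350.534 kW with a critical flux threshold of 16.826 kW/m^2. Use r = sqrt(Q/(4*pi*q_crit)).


4*pi*q_crit = 211.44
Q/(4*pi*q_crit) = 162.46
r = sqrt(162.46) = 12.746 m

12.746 m


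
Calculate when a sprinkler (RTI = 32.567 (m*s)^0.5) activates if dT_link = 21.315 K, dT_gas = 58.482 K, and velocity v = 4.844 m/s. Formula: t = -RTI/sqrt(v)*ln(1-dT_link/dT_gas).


dT_link/dT_gas = 0.36447
ln(1 - 0.36447) = -0.45330
t = -32.567 / sqrt(4.844) * -0.45330 = 6.7075 s

6.7075 s


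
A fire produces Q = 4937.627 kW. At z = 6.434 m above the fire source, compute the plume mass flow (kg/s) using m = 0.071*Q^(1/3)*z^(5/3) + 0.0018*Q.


Q^(1/3) = 17.028
z^(5/3) = 22.257
First term = 0.071 * 17.028 * 22.257 = 26.909
Second term = 0.0018 * 4937.627 = 8.8877
m = 35.797 kg/s

35.797 kg/s


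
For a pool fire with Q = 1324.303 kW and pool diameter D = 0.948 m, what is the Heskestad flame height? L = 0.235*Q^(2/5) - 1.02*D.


Q^(2/5) = 17.734
0.235 * Q^(2/5) = 4.1674
1.02 * D = 0.96696
L = 3.2004 m

3.2004 m


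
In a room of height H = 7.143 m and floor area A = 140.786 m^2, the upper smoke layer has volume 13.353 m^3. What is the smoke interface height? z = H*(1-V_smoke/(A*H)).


V/(A*H) = 0.013278
1 - 0.013278 = 0.98672
z = 7.143 * 0.98672 = 7.0482 m

7.0482 m


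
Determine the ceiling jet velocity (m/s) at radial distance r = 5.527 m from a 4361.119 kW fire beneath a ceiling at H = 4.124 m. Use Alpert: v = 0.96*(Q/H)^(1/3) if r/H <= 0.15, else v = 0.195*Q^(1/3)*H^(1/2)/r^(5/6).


r/H = 5.527 / 4.124 = 1.3402
r/H > 0.15, so v = 0.195*Q^(1/3)*H^(1/2)/r^(5/6)
Q^(1/3) = 16.338
H^(1/2) = 2.0308
r^(5/6) = 4.1566
v = 0.195 * 16.338 * 2.0308 / 4.1566 = 1.5565 m/s

1.5565 m/s


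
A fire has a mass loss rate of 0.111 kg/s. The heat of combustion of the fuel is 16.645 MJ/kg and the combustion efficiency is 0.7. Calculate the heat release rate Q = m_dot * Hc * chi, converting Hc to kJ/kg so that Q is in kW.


Hc = 16.645 MJ/kg = 16.645 * 1000 kJ/kg = 16645 kJ/kg
Q = 0.111 kg/s * 16645 kJ/kg * 0.7 = 1293.3 kW

1293.3 kW


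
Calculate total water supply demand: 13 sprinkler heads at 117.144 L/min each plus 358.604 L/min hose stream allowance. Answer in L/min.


Sprinkler demand = 13 * 117.144 = 1522.872 L/min
Total = 1522.872 + 358.604 = 1881.476 L/min

1881.476 L/min


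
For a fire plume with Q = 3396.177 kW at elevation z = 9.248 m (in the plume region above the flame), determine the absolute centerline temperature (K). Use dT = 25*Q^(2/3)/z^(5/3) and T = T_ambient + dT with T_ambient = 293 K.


Q^(2/3) = 225.94
z^(5/3) = 40.746
dT = 25 * 225.94 / 40.746 = 138.63 K
T = 293 + 138.63 = 431.63 K

431.63 K


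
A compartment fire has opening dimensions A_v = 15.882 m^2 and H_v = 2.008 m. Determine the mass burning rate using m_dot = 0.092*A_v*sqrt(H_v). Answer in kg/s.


sqrt(H_v) = 1.4170
m_dot = 0.092 * 15.882 * 1.4170 = 2.0705 kg/s

2.0705 kg/s


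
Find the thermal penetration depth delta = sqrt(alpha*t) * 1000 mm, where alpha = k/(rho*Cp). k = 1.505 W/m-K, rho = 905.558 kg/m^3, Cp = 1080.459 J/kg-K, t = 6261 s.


alpha = 1.505 / (905.558 * 1080.459) = 1.5382e-06 m^2/s
alpha * t = 0.0096307
delta = sqrt(0.0096307) * 1000 = 98.136 mm

98.136 mm


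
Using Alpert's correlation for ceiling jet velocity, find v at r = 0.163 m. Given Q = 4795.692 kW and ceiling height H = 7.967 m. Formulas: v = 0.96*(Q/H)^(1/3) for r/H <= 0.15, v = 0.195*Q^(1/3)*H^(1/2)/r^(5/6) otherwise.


r/H = 0.163 / 7.967 = 0.020459
r/H <= 0.15, so v = 0.96*(Q/H)^(1/3)
Q/H = 601.94
(Q/H)^(1/3) = 8.4434
v = 0.96 * 8.4434 = 8.1057 m/s

8.1057 m/s


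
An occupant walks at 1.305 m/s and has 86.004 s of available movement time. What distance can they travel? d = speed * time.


d = 1.305 * 86.004 = 112.24 m

112.24 m


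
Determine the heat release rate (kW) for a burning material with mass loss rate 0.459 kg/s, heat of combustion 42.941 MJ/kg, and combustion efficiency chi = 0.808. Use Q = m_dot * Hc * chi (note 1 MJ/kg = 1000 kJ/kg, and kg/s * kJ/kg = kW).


Hc = 42.941 MJ/kg = 42.941 * 1000 kJ/kg = 42941 kJ/kg
Q = 0.459 kg/s * 42941 kJ/kg * 0.808 = 15926 kW

15926 kW


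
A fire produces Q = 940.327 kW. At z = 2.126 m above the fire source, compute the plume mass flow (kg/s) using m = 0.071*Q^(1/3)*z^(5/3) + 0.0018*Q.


Q^(1/3) = 9.7970
z^(5/3) = 3.5151
First term = 0.071 * 9.7970 * 3.5151 = 2.4451
Second term = 0.0018 * 940.327 = 1.6926
m = 4.1377 kg/s

4.1377 kg/s


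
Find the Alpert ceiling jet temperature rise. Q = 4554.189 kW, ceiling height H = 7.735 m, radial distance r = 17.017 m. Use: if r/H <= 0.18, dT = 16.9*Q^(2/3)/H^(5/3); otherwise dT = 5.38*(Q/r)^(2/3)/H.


r/H = 17.017 / 7.735 = 2.2
r/H > 0.18, so dT = 5.38*(Q/r)^(2/3)/H
Q/r = 267.63
(Q/r)^(2/3) = 41.529
dT = 5.38 * 41.529 / 7.735 = 28.885 K

28.885 K


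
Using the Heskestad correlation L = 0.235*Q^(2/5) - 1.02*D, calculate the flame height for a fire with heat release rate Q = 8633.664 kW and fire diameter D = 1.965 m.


Q^(2/5) = 37.539
0.235 * Q^(2/5) = 8.8216
1.02 * D = 2.0043
L = 6.8173 m

6.8173 m


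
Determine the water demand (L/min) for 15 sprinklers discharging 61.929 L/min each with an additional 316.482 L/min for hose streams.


Sprinkler demand = 15 * 61.929 = 928.935 L/min
Total = 928.935 + 316.482 = 1245.417 L/min

1245.417 L/min


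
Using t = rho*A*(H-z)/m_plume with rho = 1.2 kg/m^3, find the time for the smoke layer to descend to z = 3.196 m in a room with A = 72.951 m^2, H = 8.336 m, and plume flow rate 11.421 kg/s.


H - z = 5.14 m
t = 1.2 * 72.951 * 5.14 / 11.421 = 39.398 s

39.398 s


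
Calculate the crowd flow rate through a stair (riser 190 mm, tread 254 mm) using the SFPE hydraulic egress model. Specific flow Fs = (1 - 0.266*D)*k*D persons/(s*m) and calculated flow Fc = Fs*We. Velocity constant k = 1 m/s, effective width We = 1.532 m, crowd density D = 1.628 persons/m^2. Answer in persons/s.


1 - 0.266*D = 1 - 0.266*1.628 = 0.56695
Fs = 0.56695 * 1 * 1.628 = 0.92300 persons/(s*m)
Fc = 0.92300 * 1.532 = 1.4140 persons/s

1.4140 persons/s


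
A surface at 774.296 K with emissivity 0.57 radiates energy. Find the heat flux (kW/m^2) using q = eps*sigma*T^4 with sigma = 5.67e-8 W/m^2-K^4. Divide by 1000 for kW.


T^4 = 3.5944e+11
q = 0.57 * 5.67e-8 * 3.5944e+11 / 1000 = 11.617 kW/m^2

11.617 kW/m^2


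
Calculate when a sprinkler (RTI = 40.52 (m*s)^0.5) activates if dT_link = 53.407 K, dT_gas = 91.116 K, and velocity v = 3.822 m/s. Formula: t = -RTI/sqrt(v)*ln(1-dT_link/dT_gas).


dT_link/dT_gas = 0.58614
ln(1 - 0.58614) = -0.88223
t = -40.52 / sqrt(3.822) * -0.88223 = 18.286 s

18.286 s


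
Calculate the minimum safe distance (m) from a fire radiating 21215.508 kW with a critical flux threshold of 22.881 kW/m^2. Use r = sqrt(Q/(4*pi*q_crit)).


4*pi*q_crit = 287.53
Q/(4*pi*q_crit) = 73.785
r = sqrt(73.785) = 8.5898 m

8.5898 m


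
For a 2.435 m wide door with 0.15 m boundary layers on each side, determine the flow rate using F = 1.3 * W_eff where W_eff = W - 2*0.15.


W_eff = 2.435 - 0.30 = 2.135 m
F = 1.3 * 2.135 = 2.7755 persons/s

2.7755 persons/s


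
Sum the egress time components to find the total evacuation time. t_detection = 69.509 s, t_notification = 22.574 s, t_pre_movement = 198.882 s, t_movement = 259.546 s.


Total = 69.509 + 22.574 + 198.882 + 259.546 = 550.511 s

550.511 s


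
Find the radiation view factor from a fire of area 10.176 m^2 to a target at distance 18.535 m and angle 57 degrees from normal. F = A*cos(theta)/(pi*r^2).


cos(57 deg) = 0.54464
pi*r^2 = 1079.3
F = 10.176 * 0.54464 / 1079.3 = 0.0051351

0.0051351


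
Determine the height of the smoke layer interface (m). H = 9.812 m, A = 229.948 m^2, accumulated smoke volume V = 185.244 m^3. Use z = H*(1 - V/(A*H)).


V/(A*H) = 0.082103
1 - 0.082103 = 0.91790
z = 9.812 * 0.91790 = 9.0064 m

9.0064 m


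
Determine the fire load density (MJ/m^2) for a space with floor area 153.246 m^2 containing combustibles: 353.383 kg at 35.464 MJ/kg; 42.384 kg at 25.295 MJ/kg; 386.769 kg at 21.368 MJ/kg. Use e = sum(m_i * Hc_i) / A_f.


Total energy = 353.383*35.464 + 42.384*25.295 + 386.769*21.368
= 12532.37 + 1072.103 + 8264.480
= 21868.96 MJ
e = 21868.96 / 153.246 = 142.70 MJ/m^2

142.70 MJ/m^2


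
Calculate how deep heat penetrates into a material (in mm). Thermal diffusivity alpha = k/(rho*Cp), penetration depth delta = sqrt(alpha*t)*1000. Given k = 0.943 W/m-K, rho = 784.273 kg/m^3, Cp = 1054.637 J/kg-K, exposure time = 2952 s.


alpha = 0.943 / (784.273 * 1054.637) = 1.1401e-06 m^2/s
alpha * t = 0.0033656
delta = sqrt(0.0033656) * 1000 = 58.013 mm

58.013 mm


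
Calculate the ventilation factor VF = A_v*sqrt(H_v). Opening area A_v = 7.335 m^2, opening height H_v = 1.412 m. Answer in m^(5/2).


sqrt(H_v) = 1.1883
VF = 7.335 * 1.1883 = 8.7160 m^(5/2)

8.7160 m^(5/2)


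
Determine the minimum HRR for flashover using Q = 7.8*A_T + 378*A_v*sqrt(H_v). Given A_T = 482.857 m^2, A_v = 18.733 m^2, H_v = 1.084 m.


7.8*A_T = 3766.3
sqrt(H_v) = 1.0412
378*A_v*sqrt(H_v) = 7372.5
Q = 3766.3 + 7372.5 = 11139 kW

11139 kW


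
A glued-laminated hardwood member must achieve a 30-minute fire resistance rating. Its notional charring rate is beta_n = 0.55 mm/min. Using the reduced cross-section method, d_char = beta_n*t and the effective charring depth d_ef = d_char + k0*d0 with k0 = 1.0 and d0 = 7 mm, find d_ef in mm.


d_char = 0.55 * 30 = 16.5 mm
d_ef = 16.5 + 1.0*7 = 23.5 mm

23.5 mm


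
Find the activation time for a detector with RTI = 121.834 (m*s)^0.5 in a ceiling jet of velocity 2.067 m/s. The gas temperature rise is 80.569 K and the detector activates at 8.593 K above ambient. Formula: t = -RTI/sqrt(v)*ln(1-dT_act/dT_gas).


dT_act/dT_gas = 0.10665
ln(1 - 0.10665) = -0.11278
t = -121.834 / sqrt(2.067) * -0.11278 = 9.5573 s

9.5573 s


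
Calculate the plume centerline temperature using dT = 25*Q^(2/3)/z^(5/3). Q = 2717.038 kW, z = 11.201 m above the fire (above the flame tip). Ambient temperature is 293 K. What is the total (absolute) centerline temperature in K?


Q^(2/3) = 194.71
z^(5/3) = 56.074
dT = 25 * 194.71 / 56.074 = 86.811 K
T = 293 + 86.811 = 379.81 K

379.81 K


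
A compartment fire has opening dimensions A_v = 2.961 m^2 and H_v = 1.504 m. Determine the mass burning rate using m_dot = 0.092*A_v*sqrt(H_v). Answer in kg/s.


sqrt(H_v) = 1.2264
m_dot = 0.092 * 2.961 * 1.2264 = 0.33408 kg/s

0.33408 kg/s


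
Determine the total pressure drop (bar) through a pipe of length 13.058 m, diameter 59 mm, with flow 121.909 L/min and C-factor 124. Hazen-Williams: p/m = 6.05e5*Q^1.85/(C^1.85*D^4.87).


Q^1.85 = 7230.5
C^1.85 = 7461.6
D^4.87 = 4.2077e+08
p/m = 0.0013933 bar/m
p_total = 0.0013933 * 13.058 = 0.018194 bar

0.018194 bar


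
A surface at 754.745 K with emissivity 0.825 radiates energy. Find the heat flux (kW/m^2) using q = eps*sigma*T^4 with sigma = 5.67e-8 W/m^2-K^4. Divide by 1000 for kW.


T^4 = 3.2449e+11
q = 0.825 * 5.67e-8 * 3.2449e+11 / 1000 = 15.179 kW/m^2

15.179 kW/m^2


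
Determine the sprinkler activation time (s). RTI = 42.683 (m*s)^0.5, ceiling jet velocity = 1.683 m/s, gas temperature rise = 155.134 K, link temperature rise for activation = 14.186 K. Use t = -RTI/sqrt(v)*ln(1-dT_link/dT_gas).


dT_link/dT_gas = 0.091444
ln(1 - 0.091444) = -0.095898
t = -42.683 / sqrt(1.683) * -0.095898 = 3.1552 s

3.1552 s


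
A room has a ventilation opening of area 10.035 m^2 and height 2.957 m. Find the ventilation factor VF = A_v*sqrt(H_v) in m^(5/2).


sqrt(H_v) = 1.7196
VF = 10.035 * 1.7196 = 17.256 m^(5/2)

17.256 m^(5/2)


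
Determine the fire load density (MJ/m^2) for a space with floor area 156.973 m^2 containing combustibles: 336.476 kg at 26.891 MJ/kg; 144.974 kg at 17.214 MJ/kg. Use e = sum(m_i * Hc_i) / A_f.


Total energy = 336.476*26.891 + 144.974*17.214
= 9048.176 + 2495.582
= 11543.76 MJ
e = 11543.76 / 156.973 = 73.540 MJ/m^2

73.540 MJ/m^2


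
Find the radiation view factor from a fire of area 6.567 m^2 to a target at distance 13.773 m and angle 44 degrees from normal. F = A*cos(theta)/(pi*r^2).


cos(44 deg) = 0.71934
pi*r^2 = 595.95
F = 6.567 * 0.71934 / 595.95 = 0.0079267

0.0079267


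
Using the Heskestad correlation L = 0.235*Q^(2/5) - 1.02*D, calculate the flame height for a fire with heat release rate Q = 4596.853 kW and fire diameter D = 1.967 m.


Q^(2/5) = 29.173
0.235 * Q^(2/5) = 6.8557
1.02 * D = 2.0063
L = 4.8494 m

4.8494 m


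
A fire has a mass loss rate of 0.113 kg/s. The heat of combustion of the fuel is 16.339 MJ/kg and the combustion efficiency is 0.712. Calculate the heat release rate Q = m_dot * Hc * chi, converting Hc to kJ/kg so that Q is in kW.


Hc = 16.339 MJ/kg = 16.339 * 1000 kJ/kg = 16339 kJ/kg
Q = 0.113 kg/s * 16339 kJ/kg * 0.712 = 1314.6 kW

1314.6 kW


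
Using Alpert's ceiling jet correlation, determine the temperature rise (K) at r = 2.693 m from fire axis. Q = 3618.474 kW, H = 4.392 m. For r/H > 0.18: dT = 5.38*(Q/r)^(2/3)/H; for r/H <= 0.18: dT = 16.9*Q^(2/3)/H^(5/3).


r/H = 2.693 / 4.392 = 0.61316
r/H > 0.18, so dT = 5.38*(Q/r)^(2/3)/H
Q/r = 1343.7
(Q/r)^(2/3) = 121.77
dT = 5.38 * 121.77 / 4.392 = 149.16 K

149.16 K


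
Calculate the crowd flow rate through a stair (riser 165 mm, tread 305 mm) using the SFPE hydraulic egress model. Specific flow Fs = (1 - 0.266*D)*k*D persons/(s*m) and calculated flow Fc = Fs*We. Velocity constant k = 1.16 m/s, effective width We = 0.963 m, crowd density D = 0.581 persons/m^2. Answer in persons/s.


1 - 0.266*D = 1 - 0.266*0.581 = 0.84545
Fs = 0.84545 * 1.16 * 0.581 = 0.56980 persons/(s*m)
Fc = 0.56980 * 0.963 = 0.54872 persons/s

0.54872 persons/s


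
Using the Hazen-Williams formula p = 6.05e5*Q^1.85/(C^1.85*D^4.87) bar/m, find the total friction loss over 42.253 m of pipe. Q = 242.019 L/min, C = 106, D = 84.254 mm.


Q^1.85 = 25711
C^1.85 = 5582.3
D^4.87 = 2.3858e+09
p/m = 0.0011680 bar/m
p_total = 0.0011680 * 42.253 = 0.049351 bar

0.049351 bar


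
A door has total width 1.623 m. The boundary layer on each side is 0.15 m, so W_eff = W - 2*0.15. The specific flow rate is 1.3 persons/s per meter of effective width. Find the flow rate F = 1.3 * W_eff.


W_eff = 1.623 - 0.30 = 1.323 m
F = 1.3 * 1.323 = 1.7199 persons/s

1.7199 persons/s


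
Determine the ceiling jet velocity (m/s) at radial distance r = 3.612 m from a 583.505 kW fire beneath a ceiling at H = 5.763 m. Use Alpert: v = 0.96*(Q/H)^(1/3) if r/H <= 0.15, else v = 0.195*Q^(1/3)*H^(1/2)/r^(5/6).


r/H = 3.612 / 5.763 = 0.62676
r/H > 0.15, so v = 0.195*Q^(1/3)*H^(1/2)/r^(5/6)
Q^(1/3) = 8.3563
H^(1/2) = 2.4006
r^(5/6) = 2.9160
v = 0.195 * 8.3563 * 2.4006 / 2.9160 = 1.3415 m/s

1.3415 m/s


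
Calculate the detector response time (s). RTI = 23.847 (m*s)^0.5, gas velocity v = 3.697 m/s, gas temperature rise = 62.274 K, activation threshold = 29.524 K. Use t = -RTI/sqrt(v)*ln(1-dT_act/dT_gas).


dT_act/dT_gas = 0.47410
ln(1 - 0.47410) = -0.64264
t = -23.847 / sqrt(3.697) * -0.64264 = 7.9704 s

7.9704 s


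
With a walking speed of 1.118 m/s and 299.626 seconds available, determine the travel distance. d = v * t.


d = 1.118 * 299.626 = 334.98 m

334.98 m


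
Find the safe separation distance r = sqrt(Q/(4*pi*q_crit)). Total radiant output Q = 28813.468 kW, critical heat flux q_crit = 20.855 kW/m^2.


4*pi*q_crit = 262.07
Q/(4*pi*q_crit) = 109.94
r = sqrt(109.94) = 10.485 m

10.485 m


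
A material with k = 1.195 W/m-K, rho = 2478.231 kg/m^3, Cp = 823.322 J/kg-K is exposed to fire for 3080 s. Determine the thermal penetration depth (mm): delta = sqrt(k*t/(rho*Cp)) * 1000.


alpha = 1.195 / (2478.231 * 823.322) = 5.8567e-07 m^2/s
alpha * t = 0.0018039
delta = sqrt(0.0018039) * 1000 = 42.472 mm

42.472 mm


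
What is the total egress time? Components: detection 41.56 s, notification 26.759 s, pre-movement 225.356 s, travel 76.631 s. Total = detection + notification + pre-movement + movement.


Total = 41.56 + 26.759 + 225.356 + 76.631 = 370.306 s

370.306 s


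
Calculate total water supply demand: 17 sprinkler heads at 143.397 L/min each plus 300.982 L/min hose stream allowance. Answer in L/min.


Sprinkler demand = 17 * 143.397 = 2437.749 L/min
Total = 2437.749 + 300.982 = 2738.731 L/min

2738.731 L/min


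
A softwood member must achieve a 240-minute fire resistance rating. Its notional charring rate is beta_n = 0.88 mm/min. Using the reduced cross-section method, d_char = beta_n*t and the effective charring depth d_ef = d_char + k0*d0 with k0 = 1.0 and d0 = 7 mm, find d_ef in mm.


d_char = 0.88 * 240 = 211.2 mm
d_ef = 211.2 + 1.0*7 = 218.2 mm

218.2 mm


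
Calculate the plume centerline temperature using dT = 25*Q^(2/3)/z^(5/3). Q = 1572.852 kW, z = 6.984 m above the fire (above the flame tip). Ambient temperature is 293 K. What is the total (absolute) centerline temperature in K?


Q^(2/3) = 135.25
z^(5/3) = 25.518
dT = 25 * 135.25 / 25.518 = 132.50 K
T = 293 + 132.50 = 425.50 K

425.50 K


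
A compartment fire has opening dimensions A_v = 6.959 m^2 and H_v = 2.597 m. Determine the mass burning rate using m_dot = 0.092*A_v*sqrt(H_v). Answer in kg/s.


sqrt(H_v) = 1.6115
m_dot = 0.092 * 6.959 * 1.6115 = 1.0317 kg/s

1.0317 kg/s


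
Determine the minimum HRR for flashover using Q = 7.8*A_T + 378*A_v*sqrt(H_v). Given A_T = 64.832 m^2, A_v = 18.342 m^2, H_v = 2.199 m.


7.8*A_T = 505.69
sqrt(H_v) = 1.4829
378*A_v*sqrt(H_v) = 10281
Q = 505.69 + 10281 = 10787 kW

10787 kW


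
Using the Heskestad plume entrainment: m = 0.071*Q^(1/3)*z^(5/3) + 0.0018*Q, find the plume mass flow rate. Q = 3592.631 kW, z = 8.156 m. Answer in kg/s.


Q^(1/3) = 15.316
z^(5/3) = 33.047
First term = 0.071 * 15.316 * 33.047 = 35.936
Second term = 0.0018 * 3592.631 = 6.4667
m = 42.402 kg/s

42.402 kg/s


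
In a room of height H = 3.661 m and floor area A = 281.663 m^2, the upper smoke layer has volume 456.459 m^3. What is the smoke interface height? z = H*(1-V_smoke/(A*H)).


V/(A*H) = 0.44266
1 - 0.44266 = 0.55734
z = 3.661 * 0.55734 = 2.0404 m

2.0404 m


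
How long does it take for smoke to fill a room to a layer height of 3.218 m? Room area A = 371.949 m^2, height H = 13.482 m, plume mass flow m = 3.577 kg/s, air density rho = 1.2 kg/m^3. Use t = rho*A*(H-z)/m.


H - z = 10.264 m
t = 1.2 * 371.949 * 10.264 / 3.577 = 1280.7 s

1280.7 s


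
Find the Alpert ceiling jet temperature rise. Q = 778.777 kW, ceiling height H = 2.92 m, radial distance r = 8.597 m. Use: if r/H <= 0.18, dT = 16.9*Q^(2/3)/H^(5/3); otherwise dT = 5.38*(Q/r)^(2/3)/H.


r/H = 8.597 / 2.92 = 2.9442
r/H > 0.18, so dT = 5.38*(Q/r)^(2/3)/H
Q/r = 90.587
(Q/r)^(2/3) = 20.170
dT = 5.38 * 20.170 / 2.92 = 37.163 K

37.163 K


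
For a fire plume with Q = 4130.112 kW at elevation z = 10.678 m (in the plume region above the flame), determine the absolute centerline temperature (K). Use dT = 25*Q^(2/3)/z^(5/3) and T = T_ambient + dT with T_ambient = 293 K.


Q^(2/3) = 257.42
z^(5/3) = 51.779
dT = 25 * 257.42 / 51.779 = 124.29 K
T = 293 + 124.29 = 417.29 K

417.29 K


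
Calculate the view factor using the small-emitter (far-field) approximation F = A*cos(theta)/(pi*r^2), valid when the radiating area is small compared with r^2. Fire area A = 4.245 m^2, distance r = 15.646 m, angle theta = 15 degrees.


cos(15 deg) = 0.96593
pi*r^2 = 769.05
F = 4.245 * 0.96593 / 769.05 = 0.0053317

0.0053317


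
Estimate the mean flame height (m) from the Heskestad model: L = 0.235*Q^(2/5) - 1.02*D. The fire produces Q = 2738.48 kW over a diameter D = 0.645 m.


Q^(2/5) = 23.714
0.235 * Q^(2/5) = 5.5728
1.02 * D = 0.65790
L = 4.9149 m

4.9149 m


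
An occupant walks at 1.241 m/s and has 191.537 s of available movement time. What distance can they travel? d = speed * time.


d = 1.241 * 191.537 = 237.70 m

237.70 m


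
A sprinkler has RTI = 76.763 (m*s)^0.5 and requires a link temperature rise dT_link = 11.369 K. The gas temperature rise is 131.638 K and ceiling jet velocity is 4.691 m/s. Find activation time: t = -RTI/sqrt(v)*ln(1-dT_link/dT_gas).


dT_link/dT_gas = 0.086366
ln(1 - 0.086366) = -0.090325
t = -76.763 / sqrt(4.691) * -0.090325 = 3.2013 s

3.2013 s


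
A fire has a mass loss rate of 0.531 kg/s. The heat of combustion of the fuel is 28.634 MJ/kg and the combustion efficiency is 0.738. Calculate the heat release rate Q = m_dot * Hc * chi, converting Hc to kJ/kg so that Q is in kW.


Hc = 28.634 MJ/kg = 28.634 * 1000 kJ/kg = 28634 kJ/kg
Q = 0.531 kg/s * 28634 kJ/kg * 0.738 = 11221 kW

11221 kW


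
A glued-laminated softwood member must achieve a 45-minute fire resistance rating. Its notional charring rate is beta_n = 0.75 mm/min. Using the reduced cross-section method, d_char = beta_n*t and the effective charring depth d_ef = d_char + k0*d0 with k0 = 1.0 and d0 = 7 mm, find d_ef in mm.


d_char = 0.75 * 45 = 33.75 mm
d_ef = 33.75 + 1.0*7 = 40.75 mm

40.75 mm


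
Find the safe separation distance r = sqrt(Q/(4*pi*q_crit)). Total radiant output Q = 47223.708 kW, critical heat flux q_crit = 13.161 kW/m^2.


4*pi*q_crit = 165.39
Q/(4*pi*q_crit) = 285.54
r = sqrt(285.54) = 16.898 m

16.898 m


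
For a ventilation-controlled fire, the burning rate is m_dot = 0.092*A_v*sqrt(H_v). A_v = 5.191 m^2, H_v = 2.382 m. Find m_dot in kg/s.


sqrt(H_v) = 1.5434
m_dot = 0.092 * 5.191 * 1.5434 = 0.73707 kg/s

0.73707 kg/s


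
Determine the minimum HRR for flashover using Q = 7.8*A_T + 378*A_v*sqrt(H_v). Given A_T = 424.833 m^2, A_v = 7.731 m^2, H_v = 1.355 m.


7.8*A_T = 3313.7
sqrt(H_v) = 1.1640
378*A_v*sqrt(H_v) = 3401.7
Q = 3313.7 + 3401.7 = 6715.4 kW

6715.4 kW


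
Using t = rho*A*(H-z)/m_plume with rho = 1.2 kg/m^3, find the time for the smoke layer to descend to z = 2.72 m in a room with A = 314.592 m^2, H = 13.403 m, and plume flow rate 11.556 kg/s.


H - z = 10.683 m
t = 1.2 * 314.592 * 10.683 / 11.556 = 348.99 s

348.99 s


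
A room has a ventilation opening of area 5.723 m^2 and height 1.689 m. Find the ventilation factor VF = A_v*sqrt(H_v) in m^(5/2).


sqrt(H_v) = 1.2996
VF = 5.723 * 1.2996 = 7.4377 m^(5/2)

7.4377 m^(5/2)


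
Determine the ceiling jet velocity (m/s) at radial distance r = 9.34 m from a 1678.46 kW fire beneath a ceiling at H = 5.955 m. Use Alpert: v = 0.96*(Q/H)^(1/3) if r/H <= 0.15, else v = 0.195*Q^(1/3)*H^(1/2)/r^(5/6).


r/H = 9.34 / 5.955 = 1.5684
r/H > 0.15, so v = 0.195*Q^(1/3)*H^(1/2)/r^(5/6)
Q^(1/3) = 11.884
H^(1/2) = 2.4403
r^(5/6) = 6.4361
v = 0.195 * 11.884 * 2.4403 / 6.4361 = 0.87867 m/s

0.87867 m/s


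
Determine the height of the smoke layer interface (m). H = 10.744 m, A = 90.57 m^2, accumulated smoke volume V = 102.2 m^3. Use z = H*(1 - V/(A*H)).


V/(A*H) = 0.10503
1 - 0.10503 = 0.89497
z = 10.744 * 0.89497 = 9.6156 m

9.6156 m


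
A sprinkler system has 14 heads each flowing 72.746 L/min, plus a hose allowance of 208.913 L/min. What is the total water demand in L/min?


Sprinkler demand = 14 * 72.746 = 1018.444 L/min
Total = 1018.444 + 208.913 = 1227.357 L/min

1227.357 L/min


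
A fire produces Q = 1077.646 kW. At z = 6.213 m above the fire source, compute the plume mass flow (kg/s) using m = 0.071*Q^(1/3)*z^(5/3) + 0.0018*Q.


Q^(1/3) = 10.252
z^(5/3) = 20.998
First term = 0.071 * 10.252 * 20.998 = 15.285
Second term = 0.0018 * 1077.646 = 1.9398
m = 17.224 kg/s

17.224 kg/s


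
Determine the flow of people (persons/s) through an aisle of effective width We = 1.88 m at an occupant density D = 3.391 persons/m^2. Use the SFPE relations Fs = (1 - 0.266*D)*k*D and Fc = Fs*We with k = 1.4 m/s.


1 - 0.266*D = 1 - 0.266*3.391 = 0.097994
Fs = 0.097994 * 1.4 * 3.391 = 0.46522 persons/(s*m)
Fc = 0.46522 * 1.88 = 0.87461 persons/s

0.87461 persons/s
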